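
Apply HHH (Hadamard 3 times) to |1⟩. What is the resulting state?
1/√2|0⟩ - 1/√2|1⟩

H² = I, so H^3 = H: a single Hadamard. With (a, b) = (0, 1), H gives ((a + b)/√2, (a − b)/√2) = (1/√2, -1/√2).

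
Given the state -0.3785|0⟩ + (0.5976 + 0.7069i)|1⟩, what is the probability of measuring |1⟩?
0.8568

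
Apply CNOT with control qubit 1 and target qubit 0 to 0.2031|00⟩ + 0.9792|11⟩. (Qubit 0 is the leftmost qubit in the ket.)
0.2031|00⟩ + 0.9792|01⟩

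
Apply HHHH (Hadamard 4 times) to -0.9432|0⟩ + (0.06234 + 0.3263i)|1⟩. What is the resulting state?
-0.9432|0⟩ + (0.06234 + 0.3263i)|1⟩

H² = I, so an even number of Hadamards cancels: H^4 = I and the state is unchanged.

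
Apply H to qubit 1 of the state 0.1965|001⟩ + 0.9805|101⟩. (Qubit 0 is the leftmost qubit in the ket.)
0.1389|001⟩ + 0.1389|011⟩ + 0.6933|101⟩ + 0.6933|111⟩

H on qubit 1 mixes each pair of kets that differ only in qubit 1: amplitudes (a, b) of (|…0…⟩, |…1…⟩) become ((a + b)/√2, (a − b)/√2). Kets absent from the input have amplitude 0.
(|001⟩, |011⟩): (a, b) = (0.1965, 0) → (0.1389, 0.1389)
(|101⟩, |111⟩): (a, b) = (0.9805, 0) → (0.6933, 0.6933)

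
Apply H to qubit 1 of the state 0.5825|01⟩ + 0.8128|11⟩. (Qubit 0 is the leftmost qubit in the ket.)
0.4119|00⟩ - 0.4119|01⟩ + 0.5747|10⟩ - 0.5747|11⟩

H on qubit 1 mixes each pair of kets that differ only in qubit 1: amplitudes (a, b) of (|…0…⟩, |…1…⟩) become ((a + b)/√2, (a − b)/√2). Kets absent from the input have amplitude 0.
(|00⟩, |01⟩): (a, b) = (0, 0.5825) → (0.4119, -0.4119)
(|10⟩, |11⟩): (a, b) = (0, 0.8128) → (0.5747, -0.5747)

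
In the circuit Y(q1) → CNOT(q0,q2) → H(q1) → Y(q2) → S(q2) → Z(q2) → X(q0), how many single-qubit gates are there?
6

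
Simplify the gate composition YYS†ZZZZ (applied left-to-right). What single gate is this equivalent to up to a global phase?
S†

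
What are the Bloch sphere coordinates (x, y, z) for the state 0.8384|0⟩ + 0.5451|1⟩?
(0.914, 0, 0.4058)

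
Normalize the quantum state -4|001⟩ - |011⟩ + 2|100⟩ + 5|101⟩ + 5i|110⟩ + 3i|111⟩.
-1/√5|001⟩ - 0.1118|011⟩ + 0.2236|100⟩ + 0.559|101⟩ + 0.559i|110⟩ + 0.3354i|111⟩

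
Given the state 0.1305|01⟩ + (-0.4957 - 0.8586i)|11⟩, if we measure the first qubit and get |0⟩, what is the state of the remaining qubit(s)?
|1⟩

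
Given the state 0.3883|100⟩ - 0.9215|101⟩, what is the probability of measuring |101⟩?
0.8492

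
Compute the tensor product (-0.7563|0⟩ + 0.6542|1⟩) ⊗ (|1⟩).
-0.7563|01⟩ + 0.6542|11⟩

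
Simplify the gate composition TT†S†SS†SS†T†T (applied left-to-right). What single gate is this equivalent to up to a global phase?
S†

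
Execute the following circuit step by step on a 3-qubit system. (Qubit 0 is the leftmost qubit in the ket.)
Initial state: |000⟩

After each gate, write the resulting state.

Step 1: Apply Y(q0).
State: i|100⟩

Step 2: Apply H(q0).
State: (1/√2)i|000⟩ - (1/√2)i|100⟩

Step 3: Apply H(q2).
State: (1/2)i|000⟩ + (1/2)i|001⟩ - (1/2)i|100⟩ - (1/2)i|101⟩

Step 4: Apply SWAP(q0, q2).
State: (1/2)i|000⟩ - (1/2)i|001⟩ + (1/2)i|100⟩ - (1/2)i|101⟩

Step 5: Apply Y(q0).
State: 1/2|000⟩ - 1/2|001⟩ - 1/2|100⟩ + 1/2|101⟩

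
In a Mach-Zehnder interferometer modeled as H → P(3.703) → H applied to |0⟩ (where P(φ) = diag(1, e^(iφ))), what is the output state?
(0.07675 - 0.2662i)|0⟩ + (0.9233 + 0.2662i)|1⟩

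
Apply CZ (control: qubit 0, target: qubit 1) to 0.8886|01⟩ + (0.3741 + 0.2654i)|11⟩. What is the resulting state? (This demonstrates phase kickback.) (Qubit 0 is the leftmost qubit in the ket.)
0.8886|01⟩ + (-0.3741 - 0.2654i)|11⟩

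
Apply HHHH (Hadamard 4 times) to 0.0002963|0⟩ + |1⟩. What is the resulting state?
0.0002963|0⟩ + |1⟩

H² = I, so an even number of Hadamards cancels: H^4 = I and the state is unchanged.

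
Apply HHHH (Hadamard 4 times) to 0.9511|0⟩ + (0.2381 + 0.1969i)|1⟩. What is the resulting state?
0.9511|0⟩ + (0.2381 + 0.1969i)|1⟩

H² = I, so an even number of Hadamards cancels: H^4 = I and the state is unchanged.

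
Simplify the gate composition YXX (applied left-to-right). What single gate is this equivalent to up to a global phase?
Y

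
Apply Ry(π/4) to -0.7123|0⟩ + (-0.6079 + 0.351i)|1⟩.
(-0.4254 - 0.1343i)|0⟩ + (-0.8342 + 0.3243i)|1⟩

Ry(π/4) = [[cos(θ/2), −sin(θ/2)], [sin(θ/2), cos(θ/2)]]; θ = π/4, cos(θ/2) ≈ 0.92388, sin(θ/2) ≈ 0.382683.
With a = amp(|0⟩) = -0.7123 and b = amp(|1⟩) = (-0.6079 + 0.351i):
new amp(|0⟩) = (0.92388)·a + (-0.382683)·b = (-0.4254 - 0.1343i)
new amp(|1⟩) = (0.382683)·a + (0.92388)·b = (-0.8342 + 0.3243i)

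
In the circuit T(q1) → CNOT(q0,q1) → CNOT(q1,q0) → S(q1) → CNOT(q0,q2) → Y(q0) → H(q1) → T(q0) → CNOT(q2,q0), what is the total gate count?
9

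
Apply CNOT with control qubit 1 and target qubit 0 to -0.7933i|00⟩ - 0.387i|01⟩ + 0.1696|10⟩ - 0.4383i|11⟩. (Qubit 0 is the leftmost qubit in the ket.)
-0.7933i|00⟩ - 0.4383i|01⟩ + 0.1696|10⟩ - 0.387i|11⟩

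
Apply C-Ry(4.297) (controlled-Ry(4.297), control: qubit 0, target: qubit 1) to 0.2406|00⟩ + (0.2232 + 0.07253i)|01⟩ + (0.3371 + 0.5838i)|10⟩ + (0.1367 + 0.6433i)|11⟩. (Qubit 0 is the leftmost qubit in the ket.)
0.2406|00⟩ + (0.2232 + 0.07253i)|01⟩ + (-0.2986 - 0.8577i)|10⟩ + (0.2077 + 0.1378i)|11⟩

C-Ry(4.297) leaves the control-|0⟩ kets |00⟩, |01⟩ unchanged and applies Ry(4.297) to qubit 1 on the control-|1⟩ pair (|10⟩, |11⟩).
Ry(4.297) = [[cos(θ/2), −sin(θ/2)], [sin(θ/2), cos(θ/2)]]; θ = 4.297, cos(θ/2) ≈ -0.546102, sin(θ/2) ≈ 0.837719.
With a = amp(|10⟩) = (0.3371 + 0.5838i) and b = amp(|11⟩) = (0.1367 + 0.6433i):
new amp(|10⟩) = (-0.546102)·a + (-0.837719)·b = (-0.2986 - 0.8577i)
new amp(|11⟩) = (0.837719)·a + (-0.546102)·b = (0.2077 + 0.1378i)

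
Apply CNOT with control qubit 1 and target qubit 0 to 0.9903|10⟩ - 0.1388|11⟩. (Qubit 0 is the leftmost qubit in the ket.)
-0.1388|01⟩ + 0.9903|10⟩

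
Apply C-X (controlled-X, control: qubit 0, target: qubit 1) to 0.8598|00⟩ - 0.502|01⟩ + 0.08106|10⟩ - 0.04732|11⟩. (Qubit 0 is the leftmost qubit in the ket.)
0.8598|00⟩ - 0.502|01⟩ - 0.04732|10⟩ + 0.08106|11⟩

C-X leaves the control-|0⟩ kets |00⟩, |01⟩ unchanged and applies X to qubit 1 on the control-|1⟩ pair (|10⟩, |11⟩).
X = [[0, 1], [1, 0]].
With a = amp(|10⟩) = 0.08106 and b = amp(|11⟩) = -0.04732:
new amp(|10⟩) = (1)·b = -0.04732
new amp(|11⟩) = (1)·a = 0.08106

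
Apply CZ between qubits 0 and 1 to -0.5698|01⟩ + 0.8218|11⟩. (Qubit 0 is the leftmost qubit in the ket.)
-0.5698|01⟩ - 0.8218|11⟩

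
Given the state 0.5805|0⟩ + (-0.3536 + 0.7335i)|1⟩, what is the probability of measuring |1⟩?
0.6631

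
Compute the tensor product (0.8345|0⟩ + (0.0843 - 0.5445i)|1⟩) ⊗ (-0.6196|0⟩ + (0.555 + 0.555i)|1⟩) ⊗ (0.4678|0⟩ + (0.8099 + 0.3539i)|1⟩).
-0.2419|000⟩ + (-0.4188 - 0.183i)|001⟩ + (0.2167 + 0.2167i)|010⟩ + (0.2112 + 0.539i)|011⟩ + (-0.02443 + 0.1578i)|100⟩ + (-0.1617 + 0.2548i)|101⟩ + (0.1633 - 0.1195i)|110⟩ + (0.373 - 0.08335i)|111⟩

amp(|b₁b₂…⟩) = product of the factor amplitudes for bits b₁, b₂, …; only kets whose every factor amplitude is nonzero survive.
|000⟩: (0.8345)(-0.6196)(0.4678) = -0.2419
|001⟩: (0.8345)(-0.6196)(0.8099 + 0.3539i) = (-0.4188 - 0.183i)
|010⟩: (0.8345)(0.555 + 0.555i)(0.4678) = (0.2167 + 0.2167i)
|011⟩: (0.8345)(0.555 + 0.555i)(0.8099 + 0.3539i) = (0.2112 + 0.539i)
|100⟩: (0.0843 - 0.5445i)(-0.6196)(0.4678) = (-0.02443 + 0.1578i)
|101⟩: (0.0843 - 0.5445i)(-0.6196)(0.8099 + 0.3539i) = (-0.1617 + 0.2548i)
|110⟩: (0.0843 - 0.5445i)(0.555 + 0.555i)(0.4678) = (0.1633 - 0.1195i)
|111⟩: (0.0843 - 0.5445i)(0.555 + 0.555i)(0.8099 + 0.3539i) = (0.373 - 0.08335i)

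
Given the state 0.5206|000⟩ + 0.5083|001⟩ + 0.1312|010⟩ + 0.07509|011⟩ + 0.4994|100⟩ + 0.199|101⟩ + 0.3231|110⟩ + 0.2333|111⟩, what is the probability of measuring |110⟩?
0.1044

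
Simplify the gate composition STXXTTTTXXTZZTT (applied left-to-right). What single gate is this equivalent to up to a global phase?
S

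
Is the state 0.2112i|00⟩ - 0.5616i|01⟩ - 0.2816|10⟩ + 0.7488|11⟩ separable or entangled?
Separable

Writing the state as a|00⟩ + b|01⟩ + c|10⟩ + d|11⟩, it is a product state iff ad − bc = 0.
Here (a, b, c, d) = (0.2112i, -0.5616i, -0.2816, 0.7488): ad − bc = (0.2112i)(0.7488) − (-0.5616i)(-0.2816) = 0, so the state is separable.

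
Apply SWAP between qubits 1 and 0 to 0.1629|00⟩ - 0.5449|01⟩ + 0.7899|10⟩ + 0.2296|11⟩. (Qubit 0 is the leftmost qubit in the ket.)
0.1629|00⟩ + 0.7899|01⟩ - 0.5449|10⟩ + 0.2296|11⟩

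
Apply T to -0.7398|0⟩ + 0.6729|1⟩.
-0.7398|0⟩ + (0.4758 + 0.4758i)|1⟩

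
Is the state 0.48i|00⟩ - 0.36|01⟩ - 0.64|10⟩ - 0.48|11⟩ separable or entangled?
Entangled

Writing the state as a|00⟩ + b|01⟩ + c|10⟩ + d|11⟩, it is a product state iff ad − bc = 0.
Here (a, b, c, d) = (0.48i, -0.36, -0.64, -0.48): ad − bc = (0.48i)(-0.48) − (-0.36)(-0.64) = (-0.2304 - 0.2304i) ≠ 0, so the state is entangled.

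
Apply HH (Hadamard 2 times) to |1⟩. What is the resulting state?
|1⟩

H² = I, so an even number of Hadamards cancels: H^2 = I and the state is unchanged.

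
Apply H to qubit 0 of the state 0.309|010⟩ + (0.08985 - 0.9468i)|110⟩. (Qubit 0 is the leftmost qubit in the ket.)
(0.282 - 0.6695i)|010⟩ + (0.155 + 0.6695i)|110⟩

H on qubit 0 mixes each pair of kets that differ only in qubit 0: amplitudes (a, b) of (|…0…⟩, |…1…⟩) become ((a + b)/√2, (a − b)/√2). Kets absent from the input have amplitude 0.
(|010⟩, |110⟩): (a, b) = (0.309, (0.08985 - 0.9468i)) → ((0.282 - 0.6695i), (0.155 + 0.6695i))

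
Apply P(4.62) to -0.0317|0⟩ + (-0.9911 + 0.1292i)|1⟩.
-0.0317|0⟩ + (0.2201 + 0.975i)|1⟩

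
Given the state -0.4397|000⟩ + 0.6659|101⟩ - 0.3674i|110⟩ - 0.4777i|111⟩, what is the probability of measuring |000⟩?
0.1933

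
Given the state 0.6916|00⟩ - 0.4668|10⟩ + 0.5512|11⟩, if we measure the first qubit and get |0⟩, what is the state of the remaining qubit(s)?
|0⟩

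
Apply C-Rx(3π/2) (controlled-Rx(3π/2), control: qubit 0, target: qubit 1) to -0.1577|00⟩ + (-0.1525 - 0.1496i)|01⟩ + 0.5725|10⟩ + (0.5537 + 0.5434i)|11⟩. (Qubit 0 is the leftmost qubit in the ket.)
-0.1577|00⟩ + (-0.1525 - 0.1496i)|01⟩ + (-0.02058 - 0.3915i)|10⟩ + (-0.3915 - 0.7891i)|11⟩

C-Rx(3π/2) leaves the control-|0⟩ kets |00⟩, |01⟩ unchanged and applies Rx(3π/2) to qubit 1 on the control-|1⟩ pair (|10⟩, |11⟩).
Rx(3π/2) = [[cos(θ/2), −i·sin(θ/2)], [−i·sin(θ/2), cos(θ/2)]]; θ = 3π/2, cos(θ/2) ≈ -0.707107, sin(θ/2) ≈ 0.707107.
With a = amp(|10⟩) = 0.5725 and b = amp(|11⟩) = (0.5537 + 0.5434i):
new amp(|10⟩) = (-0.707107)·a + (-0.707107i)·b = (-0.02058 - 0.3915i)
new amp(|11⟩) = (-0.707107i)·a + (-0.707107)·b = (-0.3915 - 0.7891i)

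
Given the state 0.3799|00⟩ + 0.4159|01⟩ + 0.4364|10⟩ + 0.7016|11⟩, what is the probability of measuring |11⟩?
0.4922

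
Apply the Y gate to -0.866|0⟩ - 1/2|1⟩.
(1/2)i|0⟩ - 0.866i|1⟩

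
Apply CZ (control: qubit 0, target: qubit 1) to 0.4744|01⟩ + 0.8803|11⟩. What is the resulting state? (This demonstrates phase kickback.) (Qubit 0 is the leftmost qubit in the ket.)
0.4744|01⟩ - 0.8803|11⟩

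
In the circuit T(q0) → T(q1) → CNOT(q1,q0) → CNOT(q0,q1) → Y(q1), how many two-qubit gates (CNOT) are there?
2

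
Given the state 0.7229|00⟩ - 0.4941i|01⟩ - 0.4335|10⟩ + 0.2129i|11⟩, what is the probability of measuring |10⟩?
0.1879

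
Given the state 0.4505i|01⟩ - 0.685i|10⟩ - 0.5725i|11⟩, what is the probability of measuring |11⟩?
0.3278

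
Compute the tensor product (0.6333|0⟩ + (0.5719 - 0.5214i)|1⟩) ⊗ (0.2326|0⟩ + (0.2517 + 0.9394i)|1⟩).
0.1473|00⟩ + (0.1594 + 0.5949i)|01⟩ + (0.133 - 0.1213i)|10⟩ + (0.6338 + 0.406i)|11⟩

amp(|b₁b₂…⟩) = product of the factor amplitudes for bits b₁, b₂, …; only kets whose every factor amplitude is nonzero survive.
|00⟩: (0.6333)(0.2326) = 0.1473
|01⟩: (0.6333)(0.2517 + 0.9394i) = (0.1594 + 0.5949i)
|10⟩: (0.5719 - 0.5214i)(0.2326) = (0.133 - 0.1213i)
|11⟩: (0.5719 - 0.5214i)(0.2517 + 0.9394i) = (0.6338 + 0.406i)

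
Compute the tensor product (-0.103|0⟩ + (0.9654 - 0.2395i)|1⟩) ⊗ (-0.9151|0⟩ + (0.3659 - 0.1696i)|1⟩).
0.09426|00⟩ + (-0.03769 + 0.01747i)|01⟩ + (-0.8834 + 0.2192i)|10⟩ + (0.3126 - 0.2514i)|11⟩

amp(|b₁b₂…⟩) = product of the factor amplitudes for bits b₁, b₂, …; only kets whose every factor amplitude is nonzero survive.
|00⟩: (-0.103)(-0.9151) = 0.09426
|01⟩: (-0.103)(0.3659 - 0.1696i) = (-0.03769 + 0.01747i)
|10⟩: (0.9654 - 0.2395i)(-0.9151) = (-0.8834 + 0.2192i)
|11⟩: (0.9654 - 0.2395i)(0.3659 - 0.1696i) = (0.3126 - 0.2514i)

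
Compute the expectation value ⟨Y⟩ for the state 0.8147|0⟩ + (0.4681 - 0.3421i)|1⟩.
-0.5574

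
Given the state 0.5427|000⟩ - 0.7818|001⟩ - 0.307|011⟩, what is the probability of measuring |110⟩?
0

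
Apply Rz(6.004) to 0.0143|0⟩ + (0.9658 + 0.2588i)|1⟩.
(-0.01416 - 0.00199i)|0⟩ + (-0.9924 - 0.1219i)|1⟩

Rz(6.004) = [[e^(−iθ/2), 0], [0, e^(iθ/2)]] with e^(±iθ/2) = cos(θ/2) ± i·sin(θ/2); θ = 6.004, cos(θ/2) ≈ -0.990273, sin(θ/2) ≈ 0.13914.
With a = amp(|0⟩) = 0.0143 and b = amp(|1⟩) = (0.9658 + 0.2588i):
new amp(|0⟩) = (-0.990273 - 0.13914i)·a = (-0.01416 - 0.00199i)
new amp(|1⟩) = (-0.990273 + 0.13914i)·b = (-0.9924 - 0.1219i)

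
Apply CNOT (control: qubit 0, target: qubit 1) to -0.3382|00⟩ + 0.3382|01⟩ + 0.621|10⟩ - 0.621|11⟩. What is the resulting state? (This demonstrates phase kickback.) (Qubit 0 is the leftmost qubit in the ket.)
-0.3382|00⟩ + 0.3382|01⟩ - 0.621|10⟩ + 0.621|11⟩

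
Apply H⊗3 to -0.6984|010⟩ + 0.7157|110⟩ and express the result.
0.006116|000⟩ + 0.006116|001⟩ - 0.006116|010⟩ - 0.006116|011⟩ - 0.5|100⟩ - 0.5|101⟩ + 0.5|110⟩ + 0.5|111⟩

H⊗3 gives amp(|y⟩) = (1/2√2) Σ_x (−1)^(x·y) amp(|x⟩), where x·y is the number of positions in which both x and y have a 1.
|000⟩: (-0.6984 + 0.7157)/(2√2) = 0.006116
|001⟩: (-0.6984 + 0.7157)/(2√2) = 0.006116
|010⟩: (0.6984 - 0.7157)/(2√2) = -0.006116
|011⟩: (0.6984 - 0.7157)/(2√2) = -0.006116
|100⟩: (-0.6984 - 0.7157)/(2√2) = -0.5
|101⟩: (-0.6984 - 0.7157)/(2√2) = -0.5
|110⟩: (0.6984 + 0.7157)/(2√2) = 0.5
|111⟩: (0.6984 + 0.7157)/(2√2) = 0.5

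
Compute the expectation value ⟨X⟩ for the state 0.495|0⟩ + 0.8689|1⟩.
0.8602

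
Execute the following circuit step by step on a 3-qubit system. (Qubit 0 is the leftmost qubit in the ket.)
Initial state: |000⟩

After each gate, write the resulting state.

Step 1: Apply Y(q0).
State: i|100⟩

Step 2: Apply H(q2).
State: (1/√2)i|100⟩ + (1/√2)i|101⟩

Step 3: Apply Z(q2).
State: (1/√2)i|100⟩ - (1/√2)i|101⟩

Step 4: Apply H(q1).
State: (1/2)i|100⟩ - (1/2)i|101⟩ + (1/2)i|110⟩ - (1/2)i|111⟩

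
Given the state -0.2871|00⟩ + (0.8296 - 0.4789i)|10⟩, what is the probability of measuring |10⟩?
0.9176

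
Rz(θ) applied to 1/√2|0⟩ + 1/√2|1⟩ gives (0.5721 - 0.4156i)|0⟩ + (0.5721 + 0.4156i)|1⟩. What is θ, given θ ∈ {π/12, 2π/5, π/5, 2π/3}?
2π/5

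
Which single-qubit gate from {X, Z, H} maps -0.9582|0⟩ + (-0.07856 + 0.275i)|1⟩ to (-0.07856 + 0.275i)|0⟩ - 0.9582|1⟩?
X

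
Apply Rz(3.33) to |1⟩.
(-0.09406 + 0.9956i)|1⟩

Rz(3.33) = [[e^(−iθ/2), 0], [0, e^(iθ/2)]] with e^(±iθ/2) = cos(θ/2) ± i·sin(θ/2); θ = 3.33, cos(θ/2) ≈ -0.0940644, sin(θ/2) ≈ 0.995566.
With a = amp(|0⟩) = 0 and b = amp(|1⟩) = 1:
new amp(|0⟩) = (-0.0940644 - 0.995566i)·a = 0
new amp(|1⟩) = (-0.0940644 + 0.995566i)·b = (-0.09406 + 0.9956i)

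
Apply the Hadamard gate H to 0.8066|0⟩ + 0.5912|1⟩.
0.9884|0⟩ + 0.1523|1⟩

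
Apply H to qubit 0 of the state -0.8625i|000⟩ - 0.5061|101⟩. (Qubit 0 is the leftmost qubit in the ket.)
-0.6099i|000⟩ - 0.3579|001⟩ - 0.6099i|100⟩ + 0.3579|101⟩

H on qubit 0 mixes each pair of kets that differ only in qubit 0: amplitudes (a, b) of (|…0…⟩, |…1…⟩) become ((a + b)/√2, (a − b)/√2). Kets absent from the input have amplitude 0.
(|000⟩, |100⟩): (a, b) = (-0.8625i, 0) → (-0.6099i, -0.6099i)
(|001⟩, |101⟩): (a, b) = (0, -0.5061) → (-0.3579, 0.3579)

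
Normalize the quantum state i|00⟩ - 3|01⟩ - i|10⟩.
0.3015i|00⟩ - 0.9045|01⟩ - 0.3015i|10⟩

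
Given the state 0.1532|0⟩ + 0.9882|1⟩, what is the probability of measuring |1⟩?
0.9765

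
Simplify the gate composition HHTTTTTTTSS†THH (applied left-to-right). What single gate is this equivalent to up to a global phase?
I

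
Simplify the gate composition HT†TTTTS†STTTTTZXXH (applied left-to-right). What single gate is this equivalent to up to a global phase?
X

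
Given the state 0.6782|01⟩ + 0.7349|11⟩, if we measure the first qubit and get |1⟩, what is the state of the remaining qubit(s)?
|1⟩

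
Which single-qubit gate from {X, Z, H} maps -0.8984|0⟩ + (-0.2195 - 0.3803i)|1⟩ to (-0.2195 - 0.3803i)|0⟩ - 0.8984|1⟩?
X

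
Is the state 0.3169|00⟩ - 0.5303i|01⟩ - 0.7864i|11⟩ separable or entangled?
Entangled

Writing the state as a|00⟩ + b|01⟩ + c|10⟩ + d|11⟩, it is a product state iff ad − bc = 0.
Here (a, b, c, d) = (0.3169, -0.5303i, 0, -0.7864i): ad − bc = (0.3169)(-0.7864i) − (-0.5303i)(0) = -0.2492i ≠ 0, so the state is entangled.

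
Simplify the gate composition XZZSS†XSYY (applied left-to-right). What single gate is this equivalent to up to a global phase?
S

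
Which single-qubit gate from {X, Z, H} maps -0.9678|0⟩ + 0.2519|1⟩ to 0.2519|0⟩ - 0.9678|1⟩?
X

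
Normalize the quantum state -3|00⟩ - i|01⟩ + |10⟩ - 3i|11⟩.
-0.6708|00⟩ - 0.2236i|01⟩ + 0.2236|10⟩ - 0.6708i|11⟩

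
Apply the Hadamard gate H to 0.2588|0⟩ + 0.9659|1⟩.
0.866|0⟩ - 0.5|1⟩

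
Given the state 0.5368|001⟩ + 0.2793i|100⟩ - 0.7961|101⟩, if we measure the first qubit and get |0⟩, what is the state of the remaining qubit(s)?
|01⟩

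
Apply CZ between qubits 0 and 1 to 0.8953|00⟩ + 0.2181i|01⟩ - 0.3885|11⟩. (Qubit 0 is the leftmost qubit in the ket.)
0.8953|00⟩ + 0.2181i|01⟩ + 0.3885|11⟩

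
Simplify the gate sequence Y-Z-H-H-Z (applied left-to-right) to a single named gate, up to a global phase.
Y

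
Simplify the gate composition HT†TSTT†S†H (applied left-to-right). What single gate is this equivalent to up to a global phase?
I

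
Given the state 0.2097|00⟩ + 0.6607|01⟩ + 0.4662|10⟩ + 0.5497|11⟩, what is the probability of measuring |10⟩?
0.2173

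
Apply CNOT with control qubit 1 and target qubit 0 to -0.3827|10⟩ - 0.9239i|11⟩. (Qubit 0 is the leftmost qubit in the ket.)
-0.9239i|01⟩ - 0.3827|10⟩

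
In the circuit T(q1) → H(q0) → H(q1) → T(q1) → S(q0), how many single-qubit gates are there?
5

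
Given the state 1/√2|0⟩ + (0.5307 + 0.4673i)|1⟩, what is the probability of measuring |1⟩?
0.5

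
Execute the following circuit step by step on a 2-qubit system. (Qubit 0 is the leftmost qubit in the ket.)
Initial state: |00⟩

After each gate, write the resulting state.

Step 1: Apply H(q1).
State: 1/√2|00⟩ + 1/√2|01⟩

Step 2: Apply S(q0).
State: 1/√2|00⟩ + 1/√2|01⟩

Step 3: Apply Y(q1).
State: -(1/√2)i|00⟩ + (1/√2)i|01⟩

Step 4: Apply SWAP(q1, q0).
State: -(1/√2)i|00⟩ + (1/√2)i|10⟩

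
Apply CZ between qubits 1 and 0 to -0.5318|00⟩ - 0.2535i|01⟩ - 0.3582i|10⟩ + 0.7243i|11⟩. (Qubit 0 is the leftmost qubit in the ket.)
-0.5318|00⟩ - 0.2535i|01⟩ - 0.3582i|10⟩ - 0.7243i|11⟩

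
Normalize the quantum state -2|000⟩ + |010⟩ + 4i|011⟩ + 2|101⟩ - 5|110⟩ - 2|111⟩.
-0.2722|000⟩ + 0.1361|010⟩ + 0.5443i|011⟩ + 0.2722|101⟩ - 0.6804|110⟩ - 0.2722|111⟩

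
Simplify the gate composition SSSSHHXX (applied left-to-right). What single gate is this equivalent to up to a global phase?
I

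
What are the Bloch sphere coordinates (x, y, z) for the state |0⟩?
(0, 0, 1)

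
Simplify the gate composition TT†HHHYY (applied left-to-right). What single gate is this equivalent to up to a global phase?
H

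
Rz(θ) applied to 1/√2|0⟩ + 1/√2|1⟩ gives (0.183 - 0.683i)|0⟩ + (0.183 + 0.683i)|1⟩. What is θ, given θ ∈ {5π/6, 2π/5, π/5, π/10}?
5π/6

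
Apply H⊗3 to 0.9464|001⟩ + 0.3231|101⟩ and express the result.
0.4488|000⟩ - 0.4488|001⟩ + 0.4488|010⟩ - 0.4488|011⟩ + 0.2204|100⟩ - 0.2204|101⟩ + 0.2204|110⟩ - 0.2204|111⟩

H⊗3 gives amp(|y⟩) = (1/2√2) Σ_x (−1)^(x·y) amp(|x⟩), where x·y is the number of positions in which both x and y have a 1.
|000⟩: (0.9464 + 0.3231)/(2√2) = 0.4488
|001⟩: (-0.9464 - 0.3231)/(2√2) = -0.4488
|010⟩: (0.9464 + 0.3231)/(2√2) = 0.4488
|011⟩: (-0.9464 - 0.3231)/(2√2) = -0.4488
|100⟩: (0.9464 - 0.3231)/(2√2) = 0.2204
|101⟩: (-0.9464 + 0.3231)/(2√2) = -0.2204
|110⟩: (0.9464 - 0.3231)/(2√2) = 0.2204
|111⟩: (-0.9464 + 0.3231)/(2√2) = -0.2204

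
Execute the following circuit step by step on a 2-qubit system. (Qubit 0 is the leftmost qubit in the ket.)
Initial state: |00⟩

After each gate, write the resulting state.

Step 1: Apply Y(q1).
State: i|01⟩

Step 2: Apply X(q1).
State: i|00⟩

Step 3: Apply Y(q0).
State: -|10⟩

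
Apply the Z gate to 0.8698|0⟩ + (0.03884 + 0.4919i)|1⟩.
0.8698|0⟩ + (-0.03884 - 0.4919i)|1⟩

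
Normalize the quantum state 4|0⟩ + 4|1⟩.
1/√2|0⟩ + 1/√2|1⟩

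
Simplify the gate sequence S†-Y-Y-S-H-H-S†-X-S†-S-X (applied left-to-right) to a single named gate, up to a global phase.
S†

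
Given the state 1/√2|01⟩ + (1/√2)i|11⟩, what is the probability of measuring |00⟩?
0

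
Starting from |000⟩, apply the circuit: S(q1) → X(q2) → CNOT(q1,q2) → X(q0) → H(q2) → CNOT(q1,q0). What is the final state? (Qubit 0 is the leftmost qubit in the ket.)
1/√2|100⟩ - 1/√2|101⟩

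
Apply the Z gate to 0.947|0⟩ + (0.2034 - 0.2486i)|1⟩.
0.947|0⟩ + (-0.2034 + 0.2486i)|1⟩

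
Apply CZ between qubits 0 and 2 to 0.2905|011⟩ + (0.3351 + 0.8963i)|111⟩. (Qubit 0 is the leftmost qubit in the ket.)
0.2905|011⟩ + (-0.3351 - 0.8963i)|111⟩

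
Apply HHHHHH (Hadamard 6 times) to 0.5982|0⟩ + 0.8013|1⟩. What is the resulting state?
0.5982|0⟩ + 0.8013|1⟩

H² = I, so an even number of Hadamards cancels: H^6 = I and the state is unchanged.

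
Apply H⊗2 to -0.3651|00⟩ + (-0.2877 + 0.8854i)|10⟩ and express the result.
(-0.3264 + 0.4427i)|00⟩ + (-0.3264 + 0.4427i)|01⟩ + (-0.0387 - 0.4427i)|10⟩ + (-0.0387 - 0.4427i)|11⟩

H⊗2 gives amp(|y⟩) = (1/2) Σ_x (−1)^(x·y) amp(|x⟩), where x·y is the number of positions in which both x and y have a 1.
|00⟩: (-0.3651 + (-0.2877 + 0.8854i))/2 = (-0.3264 + 0.4427i)
|01⟩: (-0.3651 + (-0.2877 + 0.8854i))/2 = (-0.3264 + 0.4427i)
|10⟩: (-0.3651 - (-0.2877 + 0.8854i))/2 = (-0.0387 - 0.4427i)
|11⟩: (-0.3651 - (-0.2877 + 0.8854i))/2 = (-0.0387 - 0.4427i)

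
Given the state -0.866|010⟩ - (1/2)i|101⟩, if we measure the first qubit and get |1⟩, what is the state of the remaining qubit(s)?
-i|01⟩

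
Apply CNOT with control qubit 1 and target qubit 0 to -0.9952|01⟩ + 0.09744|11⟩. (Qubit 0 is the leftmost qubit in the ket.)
0.09744|01⟩ - 0.9952|11⟩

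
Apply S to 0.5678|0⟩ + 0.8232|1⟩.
0.5678|0⟩ + 0.8232i|1⟩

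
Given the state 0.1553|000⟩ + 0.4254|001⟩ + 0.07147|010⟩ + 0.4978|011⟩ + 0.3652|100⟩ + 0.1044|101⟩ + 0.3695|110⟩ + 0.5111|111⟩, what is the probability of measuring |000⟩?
0.02412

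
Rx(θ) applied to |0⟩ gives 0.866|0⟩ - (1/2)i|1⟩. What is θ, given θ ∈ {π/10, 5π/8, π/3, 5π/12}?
π/3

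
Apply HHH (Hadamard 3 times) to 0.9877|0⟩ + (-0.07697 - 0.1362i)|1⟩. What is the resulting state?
(0.644 - 0.09631i)|0⟩ + (0.7528 + 0.09631i)|1⟩

H² = I, so H^3 = H: a single Hadamard. With (a, b) = (0.9877, (-0.07697 - 0.1362i)), H gives ((a + b)/√2, (a − b)/√2) = ((0.644 - 0.09631i), (0.7528 + 0.09631i)).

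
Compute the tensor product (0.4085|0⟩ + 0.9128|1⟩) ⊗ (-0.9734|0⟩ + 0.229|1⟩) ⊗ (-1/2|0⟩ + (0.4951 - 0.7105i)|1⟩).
0.1988|000⟩ + (-0.1969 + 0.2825i)|001⟩ - 0.04677|010⟩ + (0.04631 - 0.06646i)|011⟩ + 0.4443|100⟩ + (-0.4399 + 0.6313i)|101⟩ - 0.1045|110⟩ + (0.1035 - 0.1485i)|111⟩

amp(|b₁b₂…⟩) = product of the factor amplitudes for bits b₁, b₂, …; only kets whose every factor amplitude is nonzero survive.
|000⟩: (0.4085)(-0.9734)(-1/2) = 0.1988
|001⟩: (0.4085)(-0.9734)(0.4951 - 0.7105i) = (-0.1969 + 0.2825i)
|010⟩: (0.4085)(0.229)(-1/2) = -0.04677
|011⟩: (0.4085)(0.229)(0.4951 - 0.7105i) = (0.04631 - 0.06646i)
|100⟩: (0.9128)(-0.9734)(-1/2) = 0.4443
|101⟩: (0.9128)(-0.9734)(0.4951 - 0.7105i) = (-0.4399 + 0.6313i)
|110⟩: (0.9128)(0.229)(-1/2) = -0.1045
|111⟩: (0.9128)(0.229)(0.4951 - 0.7105i) = (0.1035 - 0.1485i)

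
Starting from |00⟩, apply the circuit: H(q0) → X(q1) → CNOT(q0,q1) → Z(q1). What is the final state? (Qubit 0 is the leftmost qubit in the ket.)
-1/√2|01⟩ + 1/√2|10⟩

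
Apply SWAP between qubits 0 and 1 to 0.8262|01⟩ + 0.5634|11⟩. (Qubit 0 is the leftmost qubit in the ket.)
0.8262|10⟩ + 0.5634|11⟩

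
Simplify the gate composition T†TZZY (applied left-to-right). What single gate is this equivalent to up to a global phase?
Y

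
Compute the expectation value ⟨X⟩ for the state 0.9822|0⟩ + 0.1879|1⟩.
0.3691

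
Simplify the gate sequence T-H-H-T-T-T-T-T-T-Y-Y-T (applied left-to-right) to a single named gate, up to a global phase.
I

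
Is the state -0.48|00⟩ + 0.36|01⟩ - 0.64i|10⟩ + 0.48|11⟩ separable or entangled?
Entangled

Writing the state as a|00⟩ + b|01⟩ + c|10⟩ + d|11⟩, it is a product state iff ad − bc = 0.
Here (a, b, c, d) = (-0.48, 0.36, -0.64i, 0.48): ad − bc = (-0.48)(0.48) − (0.36)(-0.64i) = (-0.2304 + 0.2304i) ≠ 0, so the state is entangled.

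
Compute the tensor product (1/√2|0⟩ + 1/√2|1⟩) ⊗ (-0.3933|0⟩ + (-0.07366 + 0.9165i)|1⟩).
-0.2781|00⟩ + (-0.05209 + 0.6481i)|01⟩ - 0.2781|10⟩ + (-0.05209 + 0.6481i)|11⟩

amp(|b₁b₂…⟩) = product of the factor amplitudes for bits b₁, b₂, …; only kets whose every factor amplitude is nonzero survive.
|00⟩: (1/√2)(-0.3933) = -0.2781
|01⟩: (1/√2)(-0.07366 + 0.9165i) = (-0.05209 + 0.6481i)
|10⟩: (1/√2)(-0.3933) = -0.2781
|11⟩: (1/√2)(-0.07366 + 0.9165i) = (-0.05209 + 0.6481i)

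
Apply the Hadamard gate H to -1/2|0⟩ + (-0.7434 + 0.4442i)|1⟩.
(-0.8792 + 0.3141i)|0⟩ + (0.1721 - 0.3141i)|1⟩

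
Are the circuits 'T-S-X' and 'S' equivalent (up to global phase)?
No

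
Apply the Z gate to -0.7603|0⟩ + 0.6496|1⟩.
-0.7603|0⟩ - 0.6496|1⟩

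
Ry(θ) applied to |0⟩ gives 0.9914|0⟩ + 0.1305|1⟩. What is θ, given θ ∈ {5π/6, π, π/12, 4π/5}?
π/12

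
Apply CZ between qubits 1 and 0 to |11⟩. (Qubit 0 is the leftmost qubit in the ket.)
-|11⟩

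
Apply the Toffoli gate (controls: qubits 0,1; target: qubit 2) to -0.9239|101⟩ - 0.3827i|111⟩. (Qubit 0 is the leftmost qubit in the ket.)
-0.9239|101⟩ - 0.3827i|110⟩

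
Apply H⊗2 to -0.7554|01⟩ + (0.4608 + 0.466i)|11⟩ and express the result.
(-0.1473 + 0.233i)|00⟩ + (0.1473 - 0.233i)|01⟩ + (-0.6081 - 0.233i)|10⟩ + (0.6081 + 0.233i)|11⟩

H⊗2 gives amp(|y⟩) = (1/2) Σ_x (−1)^(x·y) amp(|x⟩), where x·y is the number of positions in which both x and y have a 1.
|00⟩: (-0.7554 + (0.4608 + 0.466i))/2 = (-0.1473 + 0.233i)
|01⟩: (0.7554 - (0.4608 + 0.466i))/2 = (0.1473 - 0.233i)
|10⟩: (-0.7554 - (0.4608 + 0.466i))/2 = (-0.6081 - 0.233i)
|11⟩: (0.7554 + (0.4608 + 0.466i))/2 = (0.6081 + 0.233i)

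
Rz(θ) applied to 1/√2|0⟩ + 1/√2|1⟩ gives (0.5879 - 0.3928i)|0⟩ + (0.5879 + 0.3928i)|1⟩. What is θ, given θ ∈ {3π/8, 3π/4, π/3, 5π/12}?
3π/8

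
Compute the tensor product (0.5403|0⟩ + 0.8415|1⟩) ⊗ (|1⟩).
0.5403|01⟩ + 0.8415|11⟩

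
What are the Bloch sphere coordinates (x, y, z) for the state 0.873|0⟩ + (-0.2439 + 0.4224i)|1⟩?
(-0.4258, 0.7375, 0.5242)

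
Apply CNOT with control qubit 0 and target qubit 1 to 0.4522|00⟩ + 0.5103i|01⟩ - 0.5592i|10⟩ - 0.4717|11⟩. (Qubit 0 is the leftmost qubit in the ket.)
0.4522|00⟩ + 0.5103i|01⟩ - 0.4717|10⟩ - 0.5592i|11⟩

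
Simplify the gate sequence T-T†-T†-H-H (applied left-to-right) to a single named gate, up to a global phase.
T†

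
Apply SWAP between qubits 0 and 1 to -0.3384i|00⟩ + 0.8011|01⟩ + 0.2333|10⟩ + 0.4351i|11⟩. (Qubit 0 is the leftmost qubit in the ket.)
-0.3384i|00⟩ + 0.2333|01⟩ + 0.8011|10⟩ + 0.4351i|11⟩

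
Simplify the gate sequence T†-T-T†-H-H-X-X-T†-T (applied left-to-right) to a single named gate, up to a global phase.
T†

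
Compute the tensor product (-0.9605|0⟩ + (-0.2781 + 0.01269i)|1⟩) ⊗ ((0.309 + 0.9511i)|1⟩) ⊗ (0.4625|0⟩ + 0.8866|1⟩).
(-0.1373 - 0.4225i)|010⟩ + (-0.2631 - 0.8099i)|011⟩ + (-0.04533 - 0.1205i)|110⟩ + (-0.08689 - 0.231i)|111⟩

amp(|b₁b₂…⟩) = product of the factor amplitudes for bits b₁, b₂, …; only kets whose every factor amplitude is nonzero survive.
|010⟩: (-0.9605)(0.309 + 0.9511i)(0.4625) = (-0.1373 - 0.4225i)
|011⟩: (-0.9605)(0.309 + 0.9511i)(0.8866) = (-0.2631 - 0.8099i)
|110⟩: (-0.2781 + 0.01269i)(0.309 + 0.9511i)(0.4625) = (-0.04533 - 0.1205i)
|111⟩: (-0.2781 + 0.01269i)(0.309 + 0.9511i)(0.8866) = (-0.08689 - 0.231i)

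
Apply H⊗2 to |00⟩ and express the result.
1/2|00⟩ + 1/2|01⟩ + 1/2|10⟩ + 1/2|11⟩

H⊗2 gives amp(|y⟩) = (1/2) Σ_x (−1)^(x·y) amp(|x⟩), where x·y is the number of positions in which both x and y have a 1.
|00⟩: (1)/2 = 1/2
|01⟩: (1)/2 = 1/2
|10⟩: (1)/2 = 1/2
|11⟩: (1)/2 = 1/2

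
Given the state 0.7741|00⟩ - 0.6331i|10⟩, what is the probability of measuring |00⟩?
0.5992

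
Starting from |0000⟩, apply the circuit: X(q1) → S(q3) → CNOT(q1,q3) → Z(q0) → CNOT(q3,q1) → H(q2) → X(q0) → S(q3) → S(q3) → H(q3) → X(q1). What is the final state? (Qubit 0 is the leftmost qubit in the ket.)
-1/2|1100⟩ + 1/2|1101⟩ - 1/2|1110⟩ + 1/2|1111⟩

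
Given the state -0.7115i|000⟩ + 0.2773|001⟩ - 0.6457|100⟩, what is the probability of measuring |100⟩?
0.4169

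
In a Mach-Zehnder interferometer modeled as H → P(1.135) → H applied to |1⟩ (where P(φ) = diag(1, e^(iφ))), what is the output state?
(0.2889 - 0.4533i)|0⟩ + (0.7111 + 0.4533i)|1⟩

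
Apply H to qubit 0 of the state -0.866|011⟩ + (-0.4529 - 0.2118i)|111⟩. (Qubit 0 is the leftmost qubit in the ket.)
(-0.9326 - 0.1498i)|011⟩ + (-0.2921 + 0.1498i)|111⟩

H on qubit 0 mixes each pair of kets that differ only in qubit 0: amplitudes (a, b) of (|…0…⟩, |…1…⟩) become ((a + b)/√2, (a − b)/√2). Kets absent from the input have amplitude 0.
(|011⟩, |111⟩): (a, b) = (-0.866, (-0.4529 - 0.2118i)) → ((-0.9326 - 0.1498i), (-0.2921 + 0.1498i))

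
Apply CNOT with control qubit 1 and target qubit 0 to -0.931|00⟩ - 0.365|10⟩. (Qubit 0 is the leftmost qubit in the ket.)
-0.931|00⟩ - 0.365|10⟩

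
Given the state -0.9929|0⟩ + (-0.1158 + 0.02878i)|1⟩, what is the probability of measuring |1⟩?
0.01424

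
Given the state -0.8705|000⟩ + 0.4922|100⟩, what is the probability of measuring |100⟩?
0.2423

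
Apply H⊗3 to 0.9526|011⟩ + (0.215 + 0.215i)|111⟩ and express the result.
(0.4128 + 0.07601i)|000⟩ + (-0.4128 - 0.07601i)|001⟩ + (-0.4128 - 0.07601i)|010⟩ + (0.4128 + 0.07601i)|011⟩ + (0.2608 - 0.07601i)|100⟩ + (-0.2608 + 0.07601i)|101⟩ + (-0.2608 + 0.07601i)|110⟩ + (0.2608 - 0.07601i)|111⟩

H⊗3 gives amp(|y⟩) = (1/2√2) Σ_x (−1)^(x·y) amp(|x⟩), where x·y is the number of positions in which both x and y have a 1.
|000⟩: (0.9526 + (0.215 + 0.215i))/(2√2) = (0.4128 + 0.07601i)
|001⟩: (-0.9526 - (0.215 + 0.215i))/(2√2) = (-0.4128 - 0.07601i)
|010⟩: (-0.9526 - (0.215 + 0.215i))/(2√2) = (-0.4128 - 0.07601i)
|011⟩: (0.9526 + (0.215 + 0.215i))/(2√2) = (0.4128 + 0.07601i)
|100⟩: (0.9526 - (0.215 + 0.215i))/(2√2) = (0.2608 - 0.07601i)
|101⟩: (-0.9526 + (0.215 + 0.215i))/(2√2) = (-0.2608 + 0.07601i)
|110⟩: (-0.9526 + (0.215 + 0.215i))/(2√2) = (-0.2608 + 0.07601i)
|111⟩: (0.9526 - (0.215 + 0.215i))/(2√2) = (0.2608 - 0.07601i)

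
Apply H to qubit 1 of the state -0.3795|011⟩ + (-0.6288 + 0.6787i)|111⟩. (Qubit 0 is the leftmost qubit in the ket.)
-0.2683|001⟩ + 0.2683|011⟩ + (-0.4446 + 0.4799i)|101⟩ + (0.4446 - 0.4799i)|111⟩

H on qubit 1 mixes each pair of kets that differ only in qubit 1: amplitudes (a, b) of (|…0…⟩, |…1…⟩) become ((a + b)/√2, (a − b)/√2). Kets absent from the input have amplitude 0.
(|001⟩, |011⟩): (a, b) = (0, -0.3795) → (-0.2683, 0.2683)
(|101⟩, |111⟩): (a, b) = (0, (-0.6288 + 0.6787i)) → ((-0.4446 + 0.4799i), (0.4446 - 0.4799i))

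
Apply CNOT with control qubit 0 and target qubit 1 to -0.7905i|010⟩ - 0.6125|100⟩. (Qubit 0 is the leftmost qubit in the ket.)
-0.7905i|010⟩ - 0.6125|110⟩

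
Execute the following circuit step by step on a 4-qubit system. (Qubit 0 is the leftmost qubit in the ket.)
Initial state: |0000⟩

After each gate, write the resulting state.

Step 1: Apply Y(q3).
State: i|0001⟩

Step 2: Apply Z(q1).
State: i|0001⟩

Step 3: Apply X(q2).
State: i|0011⟩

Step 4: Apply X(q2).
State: i|0001⟩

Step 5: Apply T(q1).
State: i|0001⟩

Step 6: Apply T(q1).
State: i|0001⟩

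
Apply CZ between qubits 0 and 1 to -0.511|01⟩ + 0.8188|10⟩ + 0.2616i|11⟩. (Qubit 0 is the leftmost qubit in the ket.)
-0.511|01⟩ + 0.8188|10⟩ - 0.2616i|11⟩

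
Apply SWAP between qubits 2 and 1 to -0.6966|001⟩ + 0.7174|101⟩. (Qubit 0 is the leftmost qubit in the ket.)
-0.6966|010⟩ + 0.7174|110⟩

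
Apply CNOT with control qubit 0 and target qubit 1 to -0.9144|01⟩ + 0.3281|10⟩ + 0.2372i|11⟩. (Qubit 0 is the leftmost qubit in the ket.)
-0.9144|01⟩ + 0.2372i|10⟩ + 0.3281|11⟩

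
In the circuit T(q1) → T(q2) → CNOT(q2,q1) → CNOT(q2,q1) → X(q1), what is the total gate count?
5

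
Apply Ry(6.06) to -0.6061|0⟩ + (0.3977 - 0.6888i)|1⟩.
(0.558 + 0.07671i)|0⟩ + (-0.4627 + 0.6845i)|1⟩

Ry(6.06) = [[cos(θ/2), −sin(θ/2)], [sin(θ/2), cos(θ/2)]]; θ = 6.06, cos(θ/2) ≈ -0.99378, sin(θ/2) ≈ 0.111361.
With a = amp(|0⟩) = -0.6061 and b = amp(|1⟩) = (0.3977 - 0.6888i):
new amp(|0⟩) = (-0.99378)·a + (-0.111361)·b = (0.558 + 0.07671i)
new amp(|1⟩) = (0.111361)·a + (-0.99378)·b = (-0.4627 + 0.6845i)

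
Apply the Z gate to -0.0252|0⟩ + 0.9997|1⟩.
-0.0252|0⟩ - 0.9997|1⟩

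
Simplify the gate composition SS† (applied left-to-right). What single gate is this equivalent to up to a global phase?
I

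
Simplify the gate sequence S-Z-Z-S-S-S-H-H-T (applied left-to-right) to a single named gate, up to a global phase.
T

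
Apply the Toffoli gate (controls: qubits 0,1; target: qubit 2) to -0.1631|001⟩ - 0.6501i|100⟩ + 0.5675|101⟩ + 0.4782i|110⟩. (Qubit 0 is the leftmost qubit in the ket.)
-0.1631|001⟩ - 0.6501i|100⟩ + 0.5675|101⟩ + 0.4782i|111⟩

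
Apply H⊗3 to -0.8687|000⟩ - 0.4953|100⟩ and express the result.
-0.4822|000⟩ - 0.4822|001⟩ - 0.4822|010⟩ - 0.4822|011⟩ - 0.132|100⟩ - 0.132|101⟩ - 0.132|110⟩ - 0.132|111⟩

H⊗3 gives amp(|y⟩) = (1/2√2) Σ_x (−1)^(x·y) amp(|x⟩), where x·y is the number of positions in which both x and y have a 1.
|000⟩: (-0.8687 - 0.4953)/(2√2) = -0.4822
|001⟩: (-0.8687 - 0.4953)/(2√2) = -0.4822
|010⟩: (-0.8687 - 0.4953)/(2√2) = -0.4822
|011⟩: (-0.8687 - 0.4953)/(2√2) = -0.4822
|100⟩: (-0.8687 + 0.4953)/(2√2) = -0.132
|101⟩: (-0.8687 + 0.4953)/(2√2) = -0.132
|110⟩: (-0.8687 + 0.4953)/(2√2) = -0.132
|111⟩: (-0.8687 + 0.4953)/(2√2) = -0.132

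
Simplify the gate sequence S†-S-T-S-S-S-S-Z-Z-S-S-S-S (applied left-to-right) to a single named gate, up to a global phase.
T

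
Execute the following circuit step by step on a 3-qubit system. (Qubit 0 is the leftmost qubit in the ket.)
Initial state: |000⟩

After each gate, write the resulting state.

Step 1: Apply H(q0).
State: 1/√2|000⟩ + 1/√2|100⟩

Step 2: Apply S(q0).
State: 1/√2|000⟩ + (1/√2)i|100⟩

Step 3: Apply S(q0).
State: 1/√2|000⟩ - 1/√2|100⟩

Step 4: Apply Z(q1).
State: 1/√2|000⟩ - 1/√2|100⟩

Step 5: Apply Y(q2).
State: (1/√2)i|001⟩ - (1/√2)i|101⟩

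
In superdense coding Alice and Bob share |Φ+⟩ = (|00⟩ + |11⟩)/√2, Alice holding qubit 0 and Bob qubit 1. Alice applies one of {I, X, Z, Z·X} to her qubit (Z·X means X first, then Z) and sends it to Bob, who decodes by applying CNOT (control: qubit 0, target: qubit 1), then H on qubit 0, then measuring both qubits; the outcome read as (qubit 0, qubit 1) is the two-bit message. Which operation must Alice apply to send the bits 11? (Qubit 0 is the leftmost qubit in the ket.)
Z·X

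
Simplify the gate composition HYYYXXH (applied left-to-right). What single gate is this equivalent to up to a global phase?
Y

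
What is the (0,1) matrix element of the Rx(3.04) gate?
-0.9987i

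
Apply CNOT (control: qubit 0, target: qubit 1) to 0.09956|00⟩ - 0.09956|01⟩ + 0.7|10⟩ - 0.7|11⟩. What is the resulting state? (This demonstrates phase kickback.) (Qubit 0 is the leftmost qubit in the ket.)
0.09956|00⟩ - 0.09956|01⟩ - 0.7|10⟩ + 0.7|11⟩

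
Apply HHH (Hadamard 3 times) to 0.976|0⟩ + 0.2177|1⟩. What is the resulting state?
0.8441|0⟩ + 0.5362|1⟩

H² = I, so H^3 = H: a single Hadamard. With (a, b) = (0.976, 0.2177), H gives ((a + b)/√2, (a − b)/√2) = (0.8441, 0.5362).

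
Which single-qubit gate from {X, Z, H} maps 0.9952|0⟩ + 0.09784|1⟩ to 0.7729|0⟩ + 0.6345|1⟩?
H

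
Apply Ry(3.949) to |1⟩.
-0.9196|0⟩ - 0.3928|1⟩

Ry(3.949) = [[cos(θ/2), −sin(θ/2)], [sin(θ/2), cos(θ/2)]]; θ = 3.949, cos(θ/2) ≈ -0.392827, sin(θ/2) ≈ 0.919612.
With a = amp(|0⟩) = 0 and b = amp(|1⟩) = 1:
new amp(|0⟩) = (-0.392827)·a + (-0.919612)·b = -0.9196
new amp(|1⟩) = (0.919612)·a + (-0.392827)·b = -0.3928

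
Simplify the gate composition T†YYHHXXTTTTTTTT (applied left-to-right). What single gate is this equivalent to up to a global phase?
T†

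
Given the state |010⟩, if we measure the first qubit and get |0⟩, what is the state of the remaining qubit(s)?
|10⟩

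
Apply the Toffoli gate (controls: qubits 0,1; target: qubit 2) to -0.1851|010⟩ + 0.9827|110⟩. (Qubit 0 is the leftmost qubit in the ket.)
-0.1851|010⟩ + 0.9827|111⟩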